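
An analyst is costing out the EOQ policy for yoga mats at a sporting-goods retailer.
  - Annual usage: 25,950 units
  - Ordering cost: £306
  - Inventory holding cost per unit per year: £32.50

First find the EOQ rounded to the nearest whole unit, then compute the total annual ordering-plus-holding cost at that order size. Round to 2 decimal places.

£22,718.84

EOQ = √(2DS/H) = √(2 × 25,950 × 306 / 32.5)
    = √(488,658.46) ≈ 699.04 → Q = 699 units
Ordering: D/Q × S = 25,950/699 × £306 = £11,360.09
Holding:  Q/2 × H = 699/2 × £32.5 = £11,358.75
Total = £11,360.09 + £11,358.75 = £22,718.84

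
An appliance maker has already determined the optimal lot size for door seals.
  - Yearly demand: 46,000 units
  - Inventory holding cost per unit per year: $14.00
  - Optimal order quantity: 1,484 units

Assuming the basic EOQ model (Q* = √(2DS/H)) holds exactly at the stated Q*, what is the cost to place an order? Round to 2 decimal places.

Since Q* = (2DS/H)^½, squaring gives Q*²·H = 2DS.
S = Q²H / (2D) = 1,484² × 14 / (2 × 46,000) = 335.1259

$335.13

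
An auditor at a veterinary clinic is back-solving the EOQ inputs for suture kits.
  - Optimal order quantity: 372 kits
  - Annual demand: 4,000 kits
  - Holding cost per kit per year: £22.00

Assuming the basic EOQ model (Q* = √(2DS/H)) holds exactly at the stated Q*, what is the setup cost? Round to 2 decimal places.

£380.56

From Q* = √(2DS/H) ⇒ Q*² = 2DS/H.
S = Q²H / (2D) = 372² × 22 / (2 × 4,000) = 380.5560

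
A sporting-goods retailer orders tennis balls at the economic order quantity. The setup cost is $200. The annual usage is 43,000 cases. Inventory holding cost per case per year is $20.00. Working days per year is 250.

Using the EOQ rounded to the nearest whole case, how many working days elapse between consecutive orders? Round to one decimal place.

Optimal lot size Q* = (2 × 43,000 × $200 / $20)^½ ≈ 927.36 → Q = 927 cases
T = Q/D × 250 days = 927/43,000 × 250 = 5.390 days

5.4 days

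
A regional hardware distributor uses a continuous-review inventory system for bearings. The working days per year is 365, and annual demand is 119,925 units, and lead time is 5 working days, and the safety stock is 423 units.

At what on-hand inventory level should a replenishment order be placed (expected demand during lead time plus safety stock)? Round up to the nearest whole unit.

Daily demand d = 119,925 / 365 = 328.562 units/day
Demand during lead time = 328.562 × 5 = 1,642.81
Reorder point = 1,642.81 + 423 = 2,065.81 → round up

2,066 units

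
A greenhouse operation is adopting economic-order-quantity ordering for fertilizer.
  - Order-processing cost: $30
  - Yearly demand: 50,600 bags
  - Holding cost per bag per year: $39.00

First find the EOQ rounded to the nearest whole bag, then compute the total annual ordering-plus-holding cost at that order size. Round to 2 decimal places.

EOQ = √(2DS/H) = √(2 × 50,600 × 30 / 39)
    = √(77,846.15) ≈ 279.01 → Q = 279 bags
Ordering: D/Q × S = 50,600/279 × $30 = $5,440.86
Holding:  Q/2 × H = 279/2 × $39 = $5,440.50
Total = $5,440.86 + $5,440.50 = $10,881.36

$10,881.36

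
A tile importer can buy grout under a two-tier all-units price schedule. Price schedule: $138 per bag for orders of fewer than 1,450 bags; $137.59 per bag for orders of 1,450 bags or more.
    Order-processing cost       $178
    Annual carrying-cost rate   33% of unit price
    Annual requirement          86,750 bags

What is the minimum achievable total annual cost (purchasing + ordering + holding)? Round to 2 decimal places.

H₁ = 33%×$138 = $45.5400;  H₂ = 33%×$137.59 = $45.4047
EOQ₁ = √(2×86,750×178/45.5400) = 823.50  (< 1,450, feasible at tier 1)
EOQ₂ = √(2×86,750×178/45.4047) = 824.73  (< 1,450 → use Q = 1,450 at tier-2 price)
TC(tier 1 (EOQ₁), Q≈823.5) = $12,009,002.16
TC(tier 2, Q≈1,450.0) = $11,979,500.22
Minimum at tier 2: $11,979,500.22

$11,979,500.22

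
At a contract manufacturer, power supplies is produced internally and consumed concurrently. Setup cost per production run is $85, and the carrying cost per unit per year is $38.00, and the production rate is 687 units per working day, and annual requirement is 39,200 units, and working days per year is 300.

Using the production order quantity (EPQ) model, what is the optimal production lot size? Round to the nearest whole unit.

465 units

Daily demand d = 39,200/300 = 130.667; p = 687; 1 − d/p = 0.80980
EPQ = √(2DS / (H(1 − d/p)))
    = √(2 × 39,200 × 85 / (38 × 0.80980)) ≈ 465.36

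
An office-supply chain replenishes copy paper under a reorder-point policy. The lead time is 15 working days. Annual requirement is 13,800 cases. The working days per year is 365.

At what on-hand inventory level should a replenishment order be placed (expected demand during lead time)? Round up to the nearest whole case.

568 cases

Daily demand d = 13,800 / 365 = 37.808 cases/day
Demand during lead time = 37.808 × 15 = 567.12
Reorder point = 567.12 → round up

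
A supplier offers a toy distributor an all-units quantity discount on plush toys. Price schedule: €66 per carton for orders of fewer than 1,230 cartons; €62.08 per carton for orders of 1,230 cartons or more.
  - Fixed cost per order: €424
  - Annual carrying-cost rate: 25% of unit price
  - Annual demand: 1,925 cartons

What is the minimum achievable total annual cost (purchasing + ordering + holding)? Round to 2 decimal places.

€129,712.38

H₁ = 25%×€66 = €16.5000;  H₂ = 25%×€62.08 = €15.5200
EOQ₁ = √(2×1,925×424/16.5000) = 314.54  (< 1,230, feasible at tier 1)
EOQ₂ = √(2×1,925×424/15.5200) = 324.32  (< 1,230 → use Q = 1,230 at tier-2 price)
TC(tier 1 (EOQ₁), Q≈314.5) = €132,239.86
TC(tier 2, Q≈1,230.0) = €129,712.38
Minimum at tier 2: €129,712.38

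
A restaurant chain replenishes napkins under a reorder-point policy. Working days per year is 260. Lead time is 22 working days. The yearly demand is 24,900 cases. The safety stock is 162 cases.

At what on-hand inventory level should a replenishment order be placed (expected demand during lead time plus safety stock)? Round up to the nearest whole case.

Daily demand d = 24,900 / 260 = 95.769 cases/day
Demand during lead time = 95.769 × 22 = 2,106.92
Reorder point = 2,106.92 + 162 = 2,268.92 → round up

2,269 cases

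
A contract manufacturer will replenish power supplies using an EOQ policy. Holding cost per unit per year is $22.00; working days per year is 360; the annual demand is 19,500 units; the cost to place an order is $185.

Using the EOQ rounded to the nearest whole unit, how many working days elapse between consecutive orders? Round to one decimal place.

10.6 days

Q* = √(2·D·S / H) = √(2·19,500·185 / 22) = √327,954.5 ≈ 572.67 → Q = 573 units
T = Q/D × 360 days = 573/19,500 × 360 = 10.578 days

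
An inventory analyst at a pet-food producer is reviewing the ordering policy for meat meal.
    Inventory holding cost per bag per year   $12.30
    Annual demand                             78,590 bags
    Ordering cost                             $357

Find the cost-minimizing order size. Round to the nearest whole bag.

2,136 bags

EOQ = √(2DS/H) = √(2 × 78,590 × 357 / 12.3)
    = √(4,562,053.66) ≈ 2,135.90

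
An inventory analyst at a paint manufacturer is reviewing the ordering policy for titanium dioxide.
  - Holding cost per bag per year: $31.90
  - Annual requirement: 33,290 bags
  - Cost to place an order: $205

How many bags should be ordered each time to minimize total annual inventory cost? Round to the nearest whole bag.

654 bags

2DS/H = 2·33,290·205/31.9 = 427,865.20
EOQ = √427,865.20 ≈ 654.11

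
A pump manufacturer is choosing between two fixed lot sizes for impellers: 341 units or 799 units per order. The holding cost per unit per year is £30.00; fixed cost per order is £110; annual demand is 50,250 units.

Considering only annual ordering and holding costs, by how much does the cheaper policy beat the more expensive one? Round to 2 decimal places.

£2,421.65

For each Q, cost = (D/Q)·S + (Q/2)·H.
TC(341) = (50,250/341)×110 + (341/2)×30 = £21,324.68
TC(799) = (50,250/799)×110 + (799/2)×30 = £18,903.02
|ΔTC| = |£21,324.68 − £18,903.02| = £2,421.65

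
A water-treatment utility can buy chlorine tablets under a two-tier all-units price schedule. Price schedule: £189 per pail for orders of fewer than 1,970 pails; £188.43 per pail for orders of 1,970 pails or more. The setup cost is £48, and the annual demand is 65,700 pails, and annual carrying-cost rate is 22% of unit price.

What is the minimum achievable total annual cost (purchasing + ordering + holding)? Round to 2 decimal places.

H₁ = 22%×£189 = £41.5800;  H₂ = 22%×£188.43 = £41.4546
EOQ₁ = √(2×65,700×48/41.5800) = 389.47  (< 1,970, feasible at tier 1)
EOQ₂ = √(2×65,700×48/41.4546) = 390.06  (< 1,970 → use Q = 1,970 at tier-2 price)
TC(tier 1 (EOQ₁), Q≈389.5) = £12,433,494.24
TC(tier 2, Q≈1,970.0) = £12,422,284.59
Minimum at tier 2: £12,422,284.59

£12,422,284.59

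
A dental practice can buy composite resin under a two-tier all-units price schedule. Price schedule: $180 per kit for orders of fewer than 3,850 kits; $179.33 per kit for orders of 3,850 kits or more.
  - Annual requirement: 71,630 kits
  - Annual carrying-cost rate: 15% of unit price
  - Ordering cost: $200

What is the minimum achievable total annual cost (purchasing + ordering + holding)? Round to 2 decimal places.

H₁ = 15%×$180 = $27.0000;  H₂ = 15%×$179.33 = $26.8995
EOQ₁ = √(2×71,630×200/27.0000) = 1,030.14  (< 3,850, feasible at tier 1)
EOQ₂ = √(2×71,630×200/26.8995) = 1,032.06  (< 3,850 → use Q = 3,850 at tier-2 price)
TC(tier 1 (EOQ₁), Q≈1,030.1) = $12,921,213.74
TC(tier 2, Q≈3,850.0) = $12,900,910.48
Minimum at tier 2: $12,900,910.48

$12,900,910.48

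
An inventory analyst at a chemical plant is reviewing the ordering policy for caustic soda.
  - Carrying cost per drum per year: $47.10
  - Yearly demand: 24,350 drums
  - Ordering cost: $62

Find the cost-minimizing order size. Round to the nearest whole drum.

Q* = √(2·D·S / H) = √(2·24,350·62 / 47.1) = √64,106.2 ≈ 253.19

253 drums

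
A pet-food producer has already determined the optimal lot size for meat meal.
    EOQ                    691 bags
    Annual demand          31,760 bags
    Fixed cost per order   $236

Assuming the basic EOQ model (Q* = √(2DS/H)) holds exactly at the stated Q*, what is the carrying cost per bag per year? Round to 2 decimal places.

EOQ relation: Q² = 2DS/H, so rearrange for the unknown.
H = 2DS / Q² = 2 × 31,760 × 236 / 691² = 31.3954

$31.40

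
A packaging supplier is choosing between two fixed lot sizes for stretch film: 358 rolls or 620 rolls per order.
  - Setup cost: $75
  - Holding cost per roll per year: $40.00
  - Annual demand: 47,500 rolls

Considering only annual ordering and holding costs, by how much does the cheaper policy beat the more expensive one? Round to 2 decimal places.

$1,034.85

Annual cost at Q: ordering D·S/Q plus holding Q·H/2.
TC(358) = (47,500/358)×75 + (358/2)×40 = $17,111.12
TC(620) = (47,500/620)×75 + (620/2)×40 = $18,145.97
|ΔTC| = |$17,111.12 − $18,145.97| = $1,034.85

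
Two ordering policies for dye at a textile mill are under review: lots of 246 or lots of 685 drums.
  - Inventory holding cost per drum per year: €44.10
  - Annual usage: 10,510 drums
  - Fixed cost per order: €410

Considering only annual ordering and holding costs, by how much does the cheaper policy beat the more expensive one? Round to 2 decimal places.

Annual cost at Q: ordering D·S/Q plus holding Q·H/2.
TC(246) = (10,510/246)×410 + (246/2)×44.1 = €22,940.97
TC(685) = (10,510/685)×410 + (685/2)×44.1 = €21,394.91
Cheaper: Q = 685.  Difference = €1,546.06

€1,546.06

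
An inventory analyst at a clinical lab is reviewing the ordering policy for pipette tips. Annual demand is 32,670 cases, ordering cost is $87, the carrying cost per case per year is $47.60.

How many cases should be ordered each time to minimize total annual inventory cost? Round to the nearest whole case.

2DS/H = 2·32,670·87/47.6 = 119,423.95
EOQ = √119,423.95 ≈ 345.58

346 cases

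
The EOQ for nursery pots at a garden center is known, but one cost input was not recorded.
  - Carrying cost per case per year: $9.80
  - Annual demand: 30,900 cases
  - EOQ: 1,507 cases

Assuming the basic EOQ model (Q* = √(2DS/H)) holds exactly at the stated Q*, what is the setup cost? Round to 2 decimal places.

EOQ relation: Q² = 2DS/H, so rearrange for the unknown.
S = Q²H / (2D) = 1,507² × 9.8 / (2 × 30,900) = 360.1340

$360.13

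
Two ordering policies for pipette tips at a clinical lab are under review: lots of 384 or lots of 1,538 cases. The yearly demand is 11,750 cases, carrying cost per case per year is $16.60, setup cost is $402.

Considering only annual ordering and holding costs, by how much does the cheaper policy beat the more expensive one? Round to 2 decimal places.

Annual cost at Q: ordering D·S/Q plus holding Q·H/2.
TC(384) = (11,750/384)×402 + (384/2)×16.6 = $15,487.98
TC(1,538) = (11,750/1,538)×402 + (1,538/2)×16.6 = $15,836.60
|ΔTC| = |$15,487.98 − $15,836.60| = $348.62

$348.62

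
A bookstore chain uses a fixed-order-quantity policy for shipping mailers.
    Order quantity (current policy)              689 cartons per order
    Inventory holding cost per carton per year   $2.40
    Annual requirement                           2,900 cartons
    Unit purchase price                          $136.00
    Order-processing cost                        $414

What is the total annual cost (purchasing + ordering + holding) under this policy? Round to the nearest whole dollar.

$396,969

Orders/yr = 2,900/689 = 4.209; ordering cost = 4.209 × $414 = $1,742.53
Average inventory = 689/2 = 344.5; holding cost = 344.5 × $2.4 = $826.80
Purchase cost = D·C = 2,900 × 136 = $394,400.00
Total = $1,742.53 + $826.80 + $394,400.00 = $396,969.33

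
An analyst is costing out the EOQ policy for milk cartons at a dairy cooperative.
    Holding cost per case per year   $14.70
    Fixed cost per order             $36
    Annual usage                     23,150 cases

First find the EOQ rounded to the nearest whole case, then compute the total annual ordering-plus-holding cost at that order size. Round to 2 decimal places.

$4,949.95

Q* = √(2·D·S / H) = √(2·23,150·36 / 14.7) = √113,387.8 ≈ 336.73 → Q = 337 cases
Annual ordering cost = (D/Q)·S = (23,150/337) × 36 = $2,473.00
Annual holding cost  = (Q/2)·H = (337/2) × 14.7 = $2,476.95
Total = $2,473.00 + $2,476.95 = $4,949.95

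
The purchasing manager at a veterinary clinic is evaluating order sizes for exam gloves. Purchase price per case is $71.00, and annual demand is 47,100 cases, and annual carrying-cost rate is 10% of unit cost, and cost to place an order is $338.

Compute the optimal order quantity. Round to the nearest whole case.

2,118 cases

H = i·C = 0.1 × $71 = $7.1000 per case-year
Q* = √(2·D·S / H) = √(2·47,100·338 / 7.1) = √4,484,450.7 ≈ 2,117.65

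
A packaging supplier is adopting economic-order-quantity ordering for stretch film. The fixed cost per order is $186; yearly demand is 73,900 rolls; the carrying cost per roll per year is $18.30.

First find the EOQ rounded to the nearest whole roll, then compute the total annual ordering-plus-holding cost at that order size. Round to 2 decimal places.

Optimal lot size Q* = (2 × 73,900 × $186 / $18.3)^½ ≈ 1,225.65 → Q = 1,226 rolls
Orders/yr = 73,900/1,226 = 60.277; ordering cost = 60.277 × $186 = $11,211.58
Average inventory = 1,226/2 = 613; holding cost = 613 × $18.3 = $11,217.90
Total = $11,211.58 + $11,217.90 = $22,429.48

$22,429.48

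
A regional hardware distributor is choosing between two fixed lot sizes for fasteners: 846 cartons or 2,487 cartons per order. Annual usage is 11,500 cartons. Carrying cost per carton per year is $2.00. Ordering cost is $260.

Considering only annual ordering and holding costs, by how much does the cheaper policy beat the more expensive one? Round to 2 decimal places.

Annual cost at Q: ordering D·S/Q plus holding Q·H/2.
TC(846) = (11,500/846)×260 + (846/2)×2 = $4,380.28
TC(2,487) = (11,500/2,487)×260 + (2,487/2)×2 = $3,689.25
Lots of 2,487 are cheaper by $691.03.

$691.03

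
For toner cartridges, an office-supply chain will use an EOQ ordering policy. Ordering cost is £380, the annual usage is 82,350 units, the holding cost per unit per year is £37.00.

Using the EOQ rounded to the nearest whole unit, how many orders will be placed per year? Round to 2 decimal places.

63.30 orders per year

EOQ = √(2DS/H) = √(2 × 82,350 × 380 / 37)
    = √(1,691,513.51) ≈ 1,300.58 → Q = 1,301
N = D/Q = 82,350/1,301 ≈ 63.297 orders/yr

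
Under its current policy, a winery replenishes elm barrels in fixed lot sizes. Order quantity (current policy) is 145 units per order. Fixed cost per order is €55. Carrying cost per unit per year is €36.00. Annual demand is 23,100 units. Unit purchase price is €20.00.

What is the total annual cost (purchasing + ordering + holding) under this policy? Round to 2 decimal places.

€473,372.07

Orders/yr = 23,100/145 = 159.310; ordering cost = 159.310 × €55 = €8,762.07
Average inventory = 145/2 = 72.5; holding cost = 72.5 × €36 = €2,610.00
Purchase cost = D·C = 23,100 × 20 = €462,000.00
Total = €8,762.07 + €2,610.00 + €462,000.00 = €473,372.07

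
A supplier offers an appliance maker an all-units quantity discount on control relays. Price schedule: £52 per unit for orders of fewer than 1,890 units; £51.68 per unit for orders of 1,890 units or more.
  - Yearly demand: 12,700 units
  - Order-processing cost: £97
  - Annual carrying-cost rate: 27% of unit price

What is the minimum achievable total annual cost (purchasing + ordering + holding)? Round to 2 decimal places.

H₁ = 27%×£52 = £14.0400;  H₂ = 27%×£51.68 = £13.9536
EOQ₁ = √(2×12,700×97/14.0400) = 418.91  (< 1,890, feasible at tier 1)
EOQ₂ = √(2×12,700×97/13.9536) = 420.20  (< 1,890 → use Q = 1,890 at tier-2 price)
TC(tier 1 (EOQ₁), Q≈418.9) = £666,281.48
TC(tier 2, Q≈1,890.0) = £670,173.95
Minimum at tier 1 (EOQ₁): £666,281.48

£666,281.48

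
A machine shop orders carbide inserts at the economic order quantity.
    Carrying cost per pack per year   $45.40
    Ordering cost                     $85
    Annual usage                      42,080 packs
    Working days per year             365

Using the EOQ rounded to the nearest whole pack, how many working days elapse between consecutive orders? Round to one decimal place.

3.4 days

Q* = √(2·D·S / H) = √(2·42,080·85 / 45.4) = √157,568.3 ≈ 396.95 → Q = 397 packs
T = Q/D × 365 days = 397/42,080 × 365 = 3.444 days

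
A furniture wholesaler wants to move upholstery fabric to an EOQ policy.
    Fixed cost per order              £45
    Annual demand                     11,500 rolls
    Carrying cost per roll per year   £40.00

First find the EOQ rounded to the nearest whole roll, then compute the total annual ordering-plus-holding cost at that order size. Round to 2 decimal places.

£6,434.29

Optimal lot size Q* = (2 × 11,500 × £45 / £40)^½ ≈ 160.86 → Q = 161 rolls
Orders/yr = 11,500/161 = 71.429; ordering cost = 71.429 × £45 = £3,214.29
Average inventory = 161/2 = 80.5; holding cost = 80.5 × £40 = £3,220.00
Total = £3,214.29 + £3,220.00 = £6,434.29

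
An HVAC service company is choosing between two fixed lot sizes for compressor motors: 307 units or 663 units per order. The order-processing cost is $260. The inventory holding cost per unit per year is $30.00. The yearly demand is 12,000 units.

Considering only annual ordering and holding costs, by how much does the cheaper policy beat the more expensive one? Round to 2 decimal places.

$116.98

For each Q, cost = (D/Q)·S + (Q/2)·H.
TC(307) = (12,000/307)×260 + (307/2)×30 = $14,767.87
TC(663) = (12,000/663)×260 + (663/2)×30 = $14,650.88
|ΔTC| = |$14,767.87 − $14,650.88| = $116.98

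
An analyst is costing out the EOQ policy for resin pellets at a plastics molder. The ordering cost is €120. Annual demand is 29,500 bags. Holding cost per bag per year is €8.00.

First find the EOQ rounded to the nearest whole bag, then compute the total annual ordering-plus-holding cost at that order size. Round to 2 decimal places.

Optimal lot size Q* = (2 × 29,500 × €120 / €8)^½ ≈ 940.74 → Q = 941 bags
Orders/yr = 29,500/941 = 31.350; ordering cost = 31.350 × €120 = €3,761.96
Average inventory = 941/2 = 470.5; holding cost = 470.5 × €8 = €3,764.00
Total = €3,761.96 + €3,764.00 = €7,525.96

€7,525.96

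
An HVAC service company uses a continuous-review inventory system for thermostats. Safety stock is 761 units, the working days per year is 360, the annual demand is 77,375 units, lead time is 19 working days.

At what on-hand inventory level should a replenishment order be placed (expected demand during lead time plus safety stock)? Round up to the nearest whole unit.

4,845 units

Daily demand d = 77,375 / 360 = 214.931 units/day
Demand during lead time = 214.931 × 19 = 4,083.68
Reorder point = 4,083.68 + 761 = 4,844.68 → round up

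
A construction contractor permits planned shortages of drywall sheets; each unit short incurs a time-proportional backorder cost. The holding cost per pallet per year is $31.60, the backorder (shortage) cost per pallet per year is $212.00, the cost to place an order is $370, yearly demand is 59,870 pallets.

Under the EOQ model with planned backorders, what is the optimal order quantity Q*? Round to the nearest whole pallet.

Q* = √(2DS/H) · √((H + b)/b)
   = √(2 × 59,870 × 370 / 31.6) · √((31.6 + 212) / 212)
   = 1,184.069 × 1.0719 ≈ 1,269.25

1,269 pallets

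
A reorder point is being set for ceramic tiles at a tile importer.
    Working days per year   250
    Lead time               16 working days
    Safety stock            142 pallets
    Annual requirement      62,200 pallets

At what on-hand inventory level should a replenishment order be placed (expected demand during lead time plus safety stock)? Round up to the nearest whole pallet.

Daily demand d = 62,200 / 250 = 248.800 pallets/day
Demand during lead time = 248.800 × 16 = 3,980.80
Reorder point = 3,980.80 + 142 = 4,122.80 → round up

4,123 pallets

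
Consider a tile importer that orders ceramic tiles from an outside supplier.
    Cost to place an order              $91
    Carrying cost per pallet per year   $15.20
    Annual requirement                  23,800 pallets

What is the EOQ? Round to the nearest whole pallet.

2DS/H = 2·23,800·91/15.2 = 284,973.68
EOQ = √284,973.68 ≈ 533.83

534 pallets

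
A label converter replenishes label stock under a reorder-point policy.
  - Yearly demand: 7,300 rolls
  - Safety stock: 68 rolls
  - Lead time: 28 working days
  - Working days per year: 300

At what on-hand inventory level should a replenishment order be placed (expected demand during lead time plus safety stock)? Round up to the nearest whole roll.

Daily demand d = 7,300 / 300 = 24.333 rolls/day
Demand during lead time = 24.333 × 28 = 681.33
Reorder point = 681.33 + 68 = 749.33 → round up

750 rolls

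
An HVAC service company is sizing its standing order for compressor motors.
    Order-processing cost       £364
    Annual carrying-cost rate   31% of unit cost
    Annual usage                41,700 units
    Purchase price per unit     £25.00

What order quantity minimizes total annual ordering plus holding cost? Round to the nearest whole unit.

1,979 units

Carrying cost H = £25 × 31% = £7.7500/unit/yr
Optimal lot size Q* = (2 × 41,700 × £364 / £7.75)^½ ≈ 1,979.17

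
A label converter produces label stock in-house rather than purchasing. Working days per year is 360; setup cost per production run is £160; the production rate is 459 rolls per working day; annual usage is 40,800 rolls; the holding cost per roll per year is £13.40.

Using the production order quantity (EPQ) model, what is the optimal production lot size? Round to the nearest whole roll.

1,137 rolls

Daily demand d = 40,800/360 = 113.333; p = 459; 1 − d/p = 0.75309
EPQ = √(2DS / (H(1 − d/p)))
    = √(2 × 40,800 × 160 / (13.4 × 0.75309)) ≈ 1,137.44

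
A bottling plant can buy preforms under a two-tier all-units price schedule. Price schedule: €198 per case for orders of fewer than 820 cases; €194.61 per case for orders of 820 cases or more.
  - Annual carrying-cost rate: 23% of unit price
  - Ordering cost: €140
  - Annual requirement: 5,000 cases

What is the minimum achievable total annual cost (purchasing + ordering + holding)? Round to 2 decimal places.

€992,255.38

H₁ = 23%×€198 = €45.5400;  H₂ = 23%×€194.61 = €44.7603
EOQ₁ = √(2×5,000×140/45.5400) = 175.33  (< 820, feasible at tier 1)
EOQ₂ = √(2×5,000×140/44.7603) = 176.86  (< 820 → use Q = 820 at tier-2 price)
TC(tier 1 (EOQ₁), Q≈175.3) = €997,984.74
TC(tier 2, Q≈820.0) = €992,255.38
Minimum at tier 2: €992,255.38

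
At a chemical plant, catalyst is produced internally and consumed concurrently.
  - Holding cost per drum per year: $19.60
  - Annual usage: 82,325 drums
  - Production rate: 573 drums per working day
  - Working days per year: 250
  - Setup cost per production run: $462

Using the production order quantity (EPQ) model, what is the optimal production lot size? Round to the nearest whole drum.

3,021 drums

Daily demand d = 82,325/250 = 329.300; p = 573; 1 − d/p = 0.42531
EPQ = √(2DS / (H(1 − d/p)))
    = √(2 × 82,325 × 462 / (19.6 × 0.42531)) ≈ 3,020.81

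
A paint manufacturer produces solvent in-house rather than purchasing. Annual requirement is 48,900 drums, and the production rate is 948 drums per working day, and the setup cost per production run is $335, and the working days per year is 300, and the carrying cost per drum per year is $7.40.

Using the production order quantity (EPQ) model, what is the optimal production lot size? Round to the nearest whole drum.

2,312 drums

d = 48,900/300 = 163.0000 drums/day;  effective holding cost H(1 − d/p) = 7.4·(1 − 163.0000/948) = 6.12764
Q* = √(2DS / H_eff) = √(2·48,900·335 / 6.12764) ≈ 2,312.31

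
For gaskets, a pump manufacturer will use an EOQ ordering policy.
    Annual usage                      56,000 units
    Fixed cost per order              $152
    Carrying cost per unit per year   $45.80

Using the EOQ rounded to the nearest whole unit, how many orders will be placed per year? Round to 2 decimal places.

91.80 orders per year

2DS/H = 2·56,000·152/45.8 = 371,703.06
EOQ = √371,703.06 ≈ 609.67 → Q = 610
N = D/Q = 56,000/610 ≈ 91.803 orders/yr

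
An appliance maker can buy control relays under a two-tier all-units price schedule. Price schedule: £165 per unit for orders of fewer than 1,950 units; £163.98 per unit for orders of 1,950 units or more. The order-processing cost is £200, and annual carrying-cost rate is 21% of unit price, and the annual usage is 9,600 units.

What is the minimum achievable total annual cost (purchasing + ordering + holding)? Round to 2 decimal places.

£1,595,534.99

H₁ = 21%×£165 = £34.6500;  H₂ = 21%×£163.98 = £34.4358
EOQ₁ = √(2×9,600×200/34.6500) = 332.90  (< 1,950, feasible at tier 1)
EOQ₂ = √(2×9,600×200/34.4358) = 333.93  (< 1,950 → use Q = 1,950 at tier-2 price)
TC(tier 1 (EOQ₁), Q≈332.9) = £1,595,534.99
TC(tier 2, Q≈1,950.0) = £1,608,767.52
Minimum at tier 1 (EOQ₁): £1,595,534.99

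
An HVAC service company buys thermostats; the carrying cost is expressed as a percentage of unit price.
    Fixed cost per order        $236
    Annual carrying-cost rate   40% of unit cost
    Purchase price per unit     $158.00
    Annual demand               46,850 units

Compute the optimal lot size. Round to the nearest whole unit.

Carrying cost H = $158 × 40% = $63.2000/unit/yr
2DS/H = 2·46,850·236/63.2 = 349,892.41
EOQ = √349,892.41 ≈ 591.52

592 units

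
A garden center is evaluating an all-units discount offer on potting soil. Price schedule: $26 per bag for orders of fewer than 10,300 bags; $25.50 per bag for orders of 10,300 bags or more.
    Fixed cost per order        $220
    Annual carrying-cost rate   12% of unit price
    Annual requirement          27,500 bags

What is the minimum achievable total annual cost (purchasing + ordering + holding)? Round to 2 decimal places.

H₁ = 12%×$26 = $3.1200;  H₂ = 12%×$25.50 = $3.0600
EOQ₁ = √(2×27,500×220/3.1200) = 1,969.32  (< 10,300, feasible at tier 1)
EOQ₂ = √(2×27,500×220/3.0600) = 1,988.53  (< 10,300 → use Q = 10,300 at tier-2 price)
TC(tier 1 (EOQ₁), Q≈1,969.3) = $721,144.27
TC(tier 2, Q≈10,300.0) = $717,596.38
Minimum at tier 2: $717,596.38

$717,596.38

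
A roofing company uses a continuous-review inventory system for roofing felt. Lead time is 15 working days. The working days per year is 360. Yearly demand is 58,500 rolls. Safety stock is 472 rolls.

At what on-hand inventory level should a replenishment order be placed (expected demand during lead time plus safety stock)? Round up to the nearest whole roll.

2,910 rolls

Daily demand d = 58,500 / 360 = 162.500 rolls/day
Demand during lead time = 162.500 × 15 = 2,437.50
Reorder point = 2,437.50 + 472 = 2,909.50 → round up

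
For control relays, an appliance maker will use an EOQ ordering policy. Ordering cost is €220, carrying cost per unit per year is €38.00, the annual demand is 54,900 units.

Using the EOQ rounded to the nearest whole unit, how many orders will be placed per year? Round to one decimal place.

68.9 orders per year

EOQ = √(2DS/H) = √(2 × 54,900 × 220 / 38)
    = √(635,684.21) ≈ 797.30 → Q = 797
Orders per year = D/Q = 54,900 / 797 = 68.883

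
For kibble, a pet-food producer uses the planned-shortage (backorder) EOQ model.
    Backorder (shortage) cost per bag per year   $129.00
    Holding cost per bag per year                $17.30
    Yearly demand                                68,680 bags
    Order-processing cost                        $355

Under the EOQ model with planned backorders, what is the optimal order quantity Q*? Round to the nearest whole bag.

1,788 bags

Q* = √(2DS/H) · √((H + b)/b)
   = √(2 × 68,680 × 355 / 17.3) · √((17.3 + 129) / 129)
   = 1,678.886 × 1.0649 ≈ 1,787.92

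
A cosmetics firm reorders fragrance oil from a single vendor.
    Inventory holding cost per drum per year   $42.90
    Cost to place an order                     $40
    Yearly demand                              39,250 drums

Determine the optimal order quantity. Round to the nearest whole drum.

Optimal lot size Q* = (2 × 39,250 × $40 / $42.9)^½ ≈ 270.54

271 drums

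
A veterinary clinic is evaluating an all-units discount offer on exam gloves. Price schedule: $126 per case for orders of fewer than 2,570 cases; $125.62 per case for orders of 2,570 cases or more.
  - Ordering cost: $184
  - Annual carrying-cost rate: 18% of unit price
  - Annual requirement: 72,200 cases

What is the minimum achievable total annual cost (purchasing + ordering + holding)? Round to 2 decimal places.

$9,103,989.09

H₁ = 18%×$126 = $22.6800;  H₂ = 18%×$125.62 = $22.6116
EOQ₁ = √(2×72,200×184/22.6800) = 1,082.36  (< 2,570, feasible at tier 1)
EOQ₂ = √(2×72,200×184/22.6116) = 1,083.99  (< 2,570 → use Q = 2,570 at tier-2 price)
TC(tier 1 (EOQ₁), Q≈1,082.4) = $9,121,747.88
TC(tier 2, Q≈2,570.0) = $9,103,989.09
Minimum at tier 2: $9,103,989.09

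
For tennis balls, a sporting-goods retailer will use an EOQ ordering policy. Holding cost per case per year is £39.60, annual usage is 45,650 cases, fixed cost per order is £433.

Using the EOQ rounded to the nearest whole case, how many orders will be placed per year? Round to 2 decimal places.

2DS/H = 2·45,650·433/39.6 = 998,305.56
EOQ = √998,305.56 ≈ 999.15 → Q = 999
N = D/Q = 45,650/999 ≈ 45.696 orders/yr

45.70 orders per year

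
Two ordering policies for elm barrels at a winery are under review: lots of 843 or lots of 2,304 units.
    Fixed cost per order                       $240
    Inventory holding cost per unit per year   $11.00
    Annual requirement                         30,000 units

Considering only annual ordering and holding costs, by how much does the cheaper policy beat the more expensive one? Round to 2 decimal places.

$2,619.57

TC(Q) = (D/Q)S + (Q/2)H
TC(843) = (30,000/843)×240 + (843/2)×11 = $13,177.43
TC(2,304) = (30,000/2,304)×240 + (2,304/2)×11 = $15,797.00
|ΔTC| = |$13,177.43 − $15,797.00| = $2,619.57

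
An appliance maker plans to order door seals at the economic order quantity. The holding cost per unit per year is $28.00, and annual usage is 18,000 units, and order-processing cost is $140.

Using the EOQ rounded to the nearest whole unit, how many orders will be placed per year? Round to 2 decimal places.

Q* = √(2·D·S / H) = √(2·18,000·140 / 28) = √180,000.0 ≈ 424.26 → Q = 424
N = D/Q = 18,000/424 ≈ 42.453 orders/yr

42.45 orders per year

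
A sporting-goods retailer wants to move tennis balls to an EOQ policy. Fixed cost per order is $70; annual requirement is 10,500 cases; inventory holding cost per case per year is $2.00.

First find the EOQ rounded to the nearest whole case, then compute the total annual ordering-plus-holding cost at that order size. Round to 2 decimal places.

Q* = √(2·D·S / H) = √(2·10,500·70 / 2) = √735,000.0 ≈ 857.32 → Q = 857 cases
Orders/yr = 10,500/857 = 12.252; ordering cost = 12.252 × $70 = $857.64
Average inventory = 857/2 = 428.5; holding cost = 428.5 × $2 = $857.00
Total = $857.64 + $857.00 = $1,714.64

$1,714.64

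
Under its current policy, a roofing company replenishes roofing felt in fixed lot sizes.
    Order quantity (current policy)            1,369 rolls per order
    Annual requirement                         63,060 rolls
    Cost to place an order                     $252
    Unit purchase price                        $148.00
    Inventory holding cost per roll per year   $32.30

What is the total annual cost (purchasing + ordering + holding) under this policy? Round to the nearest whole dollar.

$9,366,597

Orders/yr = 63,060/1,369 = 46.063; ordering cost = 46.063 × $252 = $11,607.83
Average inventory = 1,369/2 = 684.5; holding cost = 684.5 × $32.3 = $22,109.35
Purchase cost = D·C = 63,060 × 148 = $9,332,880.00
Total = $11,607.83 + $22,109.35 + $9,332,880.00 = $9,366,597.18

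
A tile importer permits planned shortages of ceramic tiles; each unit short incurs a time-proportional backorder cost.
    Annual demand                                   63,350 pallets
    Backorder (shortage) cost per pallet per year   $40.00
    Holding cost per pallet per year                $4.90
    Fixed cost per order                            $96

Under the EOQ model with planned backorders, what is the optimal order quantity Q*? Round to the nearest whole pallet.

1,669 pallets

Basic EOQ = √(2·63,350·96/4.9) = 1,575.527
Backorder adjustment √((H+b)/b) = √((4.9+40)/40) = 1.0595
Q* = 1,575.527 × 1.0595 ≈ 1,669.24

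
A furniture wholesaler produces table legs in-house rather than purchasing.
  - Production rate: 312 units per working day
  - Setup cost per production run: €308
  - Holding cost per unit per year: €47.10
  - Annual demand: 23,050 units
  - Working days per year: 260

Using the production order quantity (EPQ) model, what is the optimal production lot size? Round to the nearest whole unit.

d = 23,050/260 = 88.6538 units/day;  effective holding cost H(1 − d/p) = 47.1·(1 − 88.6538/312) = 33.71668
Q* = √(2DS / H_eff) = √(2·23,050·308 / 33.71668) ≈ 648.94

649 units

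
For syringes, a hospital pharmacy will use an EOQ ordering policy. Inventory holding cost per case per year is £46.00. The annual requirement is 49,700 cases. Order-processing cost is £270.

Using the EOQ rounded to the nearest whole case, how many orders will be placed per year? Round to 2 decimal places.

65.05 orders per year

Q* = √(2·D·S / H) = √(2·49,700·270 / 46) = √583,434.8 ≈ 763.83 → Q = 764
Orders per year = D/Q = 49,700 / 764 = 65.052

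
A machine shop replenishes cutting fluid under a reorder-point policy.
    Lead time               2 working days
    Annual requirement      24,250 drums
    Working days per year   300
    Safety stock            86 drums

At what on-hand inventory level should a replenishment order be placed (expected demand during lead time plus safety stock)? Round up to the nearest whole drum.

Daily demand d = 24,250 / 300 = 80.833 drums/day
Demand during lead time = 80.833 × 2 = 161.67
Reorder point = 161.67 + 86 = 247.67 → round up

248 drums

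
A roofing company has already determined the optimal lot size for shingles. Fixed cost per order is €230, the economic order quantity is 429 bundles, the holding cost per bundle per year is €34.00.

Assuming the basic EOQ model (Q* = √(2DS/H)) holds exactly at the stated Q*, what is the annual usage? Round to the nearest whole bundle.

13,603 bundles per year

Since Q* = (2DS/H)^½, squaring gives Q*²·H = 2DS.
D = Q²H / (2S) = 429² × 34 / (2 × 230) = 13,603.03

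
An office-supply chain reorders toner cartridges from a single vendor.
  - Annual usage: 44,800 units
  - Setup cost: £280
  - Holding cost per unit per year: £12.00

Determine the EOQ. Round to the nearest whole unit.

1,446 units

2DS/H = 2·44,800·280/12 = 2,090,666.67
EOQ = √2,090,666.67 ≈ 1,445.91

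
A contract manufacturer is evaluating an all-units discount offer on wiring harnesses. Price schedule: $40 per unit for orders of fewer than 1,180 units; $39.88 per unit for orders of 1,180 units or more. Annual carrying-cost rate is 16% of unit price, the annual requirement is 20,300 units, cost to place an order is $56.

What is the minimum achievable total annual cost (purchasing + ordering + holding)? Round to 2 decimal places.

$814,292.06

H₁ = 16%×$40 = $6.4000;  H₂ = 16%×$39.88 = $6.3808
EOQ₁ = √(2×20,300×56/6.4000) = 596.03  (< 1,180, feasible at tier 1)
EOQ₂ = √(2×20,300×56/6.3808) = 596.92  (< 1,180 → use Q = 1,180 at tier-2 price)
TC(tier 1 (EOQ₁), Q≈596.0) = $815,814.58
TC(tier 2, Q≈1,180.0) = $814,292.06
Minimum at tier 2: $814,292.06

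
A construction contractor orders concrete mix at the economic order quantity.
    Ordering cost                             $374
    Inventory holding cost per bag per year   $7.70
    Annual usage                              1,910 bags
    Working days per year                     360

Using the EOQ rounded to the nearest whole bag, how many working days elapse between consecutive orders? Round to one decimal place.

81.2 days

Optimal lot size Q* = (2 × 1,910 × $374 / $7.7)^½ ≈ 430.75 → Q = 431 bags
T = Q/D × 360 days = 431/1,910 × 360 = 81.236 days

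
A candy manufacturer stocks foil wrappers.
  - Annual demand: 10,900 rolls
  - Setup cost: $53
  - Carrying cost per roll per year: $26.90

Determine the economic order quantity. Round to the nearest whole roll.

207 rolls

EOQ = √(2DS/H) = √(2 × 10,900 × 53 / 26.9)
    = √(42,951.67) ≈ 207.25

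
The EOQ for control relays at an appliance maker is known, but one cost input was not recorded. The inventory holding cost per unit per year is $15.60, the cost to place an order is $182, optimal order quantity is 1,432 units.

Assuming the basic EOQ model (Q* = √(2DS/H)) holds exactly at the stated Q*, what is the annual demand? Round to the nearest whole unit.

Since Q* = (2DS/H)^½, squaring gives Q*²·H = 2DS.
D = Q²H / (2S) = 1,432² × 15.6 / (2 × 182) = 87,883.89

87,884 units per year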